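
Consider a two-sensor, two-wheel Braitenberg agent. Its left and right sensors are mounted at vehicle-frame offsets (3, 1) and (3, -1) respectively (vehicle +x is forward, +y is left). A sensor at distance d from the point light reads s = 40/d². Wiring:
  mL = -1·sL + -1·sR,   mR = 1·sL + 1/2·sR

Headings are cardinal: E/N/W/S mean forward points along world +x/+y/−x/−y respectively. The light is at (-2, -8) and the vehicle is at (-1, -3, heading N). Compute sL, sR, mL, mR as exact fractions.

5/8 10/17 -165/136 125/136

left sensor world pos  = (-2, 0); dL² = 64
right sensor world pos = (0, 0); dR² = 68
sL = 40/64 = 5/8
sR = 40/68 = 10/17
mL = -1·sL + -1·sR = -165/136
mR = 1·sL + 1/2·sR = 125/136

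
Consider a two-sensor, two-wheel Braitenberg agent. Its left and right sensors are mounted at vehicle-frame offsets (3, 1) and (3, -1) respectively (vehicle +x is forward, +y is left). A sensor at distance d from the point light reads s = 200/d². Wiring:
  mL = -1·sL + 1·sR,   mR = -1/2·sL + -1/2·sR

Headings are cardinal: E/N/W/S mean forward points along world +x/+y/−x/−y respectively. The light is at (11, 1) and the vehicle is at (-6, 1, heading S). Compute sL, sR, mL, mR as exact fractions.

left sensor world pos  = (-5, -2); dL² = 265
right sensor world pos = (-7, -2); dR² = 333
sL = 200/265 = 40/53
sR = 200/333 = 200/333
mL = -1·sL + 1·sR = -2720/17649
mR = -1/2·sL + -1/2·sR = -11960/17649

40/53 200/333 -2720/17649 -11960/17649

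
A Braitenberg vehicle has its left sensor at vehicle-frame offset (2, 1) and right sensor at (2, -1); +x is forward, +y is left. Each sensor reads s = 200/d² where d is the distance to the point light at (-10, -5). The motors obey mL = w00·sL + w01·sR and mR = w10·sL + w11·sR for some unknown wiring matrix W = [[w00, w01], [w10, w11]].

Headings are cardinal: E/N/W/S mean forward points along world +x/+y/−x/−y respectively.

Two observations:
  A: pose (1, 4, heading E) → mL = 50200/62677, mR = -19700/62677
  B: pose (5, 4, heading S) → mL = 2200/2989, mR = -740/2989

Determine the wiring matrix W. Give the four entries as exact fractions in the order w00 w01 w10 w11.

1/2 1/2 -1 1/2

obs A: pose=(1,4,E) → sL=200/269, sR=200/233, mL=50200/62677, mR=-19700/62677
obs B: pose=(5,4,S) → sL=40/61, sR=40/49, mL=2200/2989, mR=-740/2989
sensor matrix S = [[200/269, 200/233], [40/61, 40/49]]; det S = 8256000/187341553
solve [mL_A; mL_B] = S·[w00; w01] and [mR_A; mR_B] = S·[w10; w11]:
  w00 = 1/2, w01 = 1/2, w10 = -1, w11 = 1/2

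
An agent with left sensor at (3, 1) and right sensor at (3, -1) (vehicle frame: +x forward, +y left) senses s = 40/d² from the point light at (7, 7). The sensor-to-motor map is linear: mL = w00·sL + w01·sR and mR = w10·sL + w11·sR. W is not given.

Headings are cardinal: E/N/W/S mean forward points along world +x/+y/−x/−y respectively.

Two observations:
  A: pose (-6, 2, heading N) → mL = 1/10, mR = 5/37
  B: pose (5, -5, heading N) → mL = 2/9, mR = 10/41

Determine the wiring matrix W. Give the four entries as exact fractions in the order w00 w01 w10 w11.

obs A: pose=(-6,2,N) → sL=1/5, sR=10/37, mL=1/10, mR=5/37
obs B: pose=(5,-5,N) → sL=4/9, sR=20/41, mL=2/9, mR=10/41
sensor matrix S = [[1/5, 10/37], [4/9, 20/41]]; det S = -308/13653
solve [mL_A; mL_B] = S·[w00; w01] and [mR_A; mR_B] = S·[w10; w11]:
  w00 = 1/2, w01 = 0, w10 = 0, w11 = 1/2

1/2 0 0 1/2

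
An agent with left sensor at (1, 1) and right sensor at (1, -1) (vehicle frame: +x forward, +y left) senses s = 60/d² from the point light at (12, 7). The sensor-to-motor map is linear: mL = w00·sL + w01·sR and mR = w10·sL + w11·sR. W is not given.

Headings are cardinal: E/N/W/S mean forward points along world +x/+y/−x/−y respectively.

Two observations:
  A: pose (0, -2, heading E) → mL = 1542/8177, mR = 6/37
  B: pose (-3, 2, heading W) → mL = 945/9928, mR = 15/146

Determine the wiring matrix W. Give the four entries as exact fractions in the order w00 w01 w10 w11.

obs A: pose=(0,-2,E) → sL=12/37, sR=60/221, mL=1542/8177, mR=6/37
obs B: pose=(-3,2,W) → sL=15/73, sR=15/68, mL=945/9928, mR=15/146
sensor matrix S = [[12/37, 60/221], [15/73, 15/68]]; det S = 9405/596921
solve [mL_A; mL_B] = S·[w00; w01] and [mR_A; mR_B] = S·[w10; w11]:
  w00 = 1, w01 = -1/2, w10 = 1/2, w11 = 0

1 -1/2 1/2 0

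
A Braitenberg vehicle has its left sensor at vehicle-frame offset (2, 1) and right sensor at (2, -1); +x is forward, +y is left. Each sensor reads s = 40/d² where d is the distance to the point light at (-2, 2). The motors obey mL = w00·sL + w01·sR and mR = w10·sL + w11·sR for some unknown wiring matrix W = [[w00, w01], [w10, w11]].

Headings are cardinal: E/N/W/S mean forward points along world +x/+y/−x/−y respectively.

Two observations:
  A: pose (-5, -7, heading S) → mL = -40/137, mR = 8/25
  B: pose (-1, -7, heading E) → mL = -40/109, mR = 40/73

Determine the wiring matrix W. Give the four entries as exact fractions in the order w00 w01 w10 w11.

obs A: pose=(-5,-7,S) → sL=8/25, sR=40/137, mL=-40/137, mR=8/25
obs B: pose=(-1,-7,E) → sL=40/73, sR=40/109, mL=-40/109, mR=40/73
sensor matrix S = [[8/25, 40/137], [40/73, 40/109]]; det S = -231936/5450545
solve [mL_A; mL_B] = S·[w00; w01] and [mR_A; mR_B] = S·[w10; w11]:
  w00 = 0, w01 = -1, w10 = 1, w11 = 0

0 -1 1 0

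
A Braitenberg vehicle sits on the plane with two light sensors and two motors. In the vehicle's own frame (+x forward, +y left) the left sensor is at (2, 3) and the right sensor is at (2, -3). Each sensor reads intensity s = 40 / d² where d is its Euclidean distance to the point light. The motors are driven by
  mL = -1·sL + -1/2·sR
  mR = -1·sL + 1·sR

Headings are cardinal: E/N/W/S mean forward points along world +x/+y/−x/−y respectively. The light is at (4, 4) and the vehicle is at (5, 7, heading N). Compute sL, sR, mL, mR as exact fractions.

40/29 40/41 -2220/1189 -480/1189

left sensor world pos  = (2, 9); dL² = 29
right sensor world pos = (8, 9); dR² = 41
sL = 40/29 = 40/29
sR = 40/41 = 40/41
mL = -1·sL + -1/2·sR = -2220/1189
mR = -1·sL + 1·sR = -480/1189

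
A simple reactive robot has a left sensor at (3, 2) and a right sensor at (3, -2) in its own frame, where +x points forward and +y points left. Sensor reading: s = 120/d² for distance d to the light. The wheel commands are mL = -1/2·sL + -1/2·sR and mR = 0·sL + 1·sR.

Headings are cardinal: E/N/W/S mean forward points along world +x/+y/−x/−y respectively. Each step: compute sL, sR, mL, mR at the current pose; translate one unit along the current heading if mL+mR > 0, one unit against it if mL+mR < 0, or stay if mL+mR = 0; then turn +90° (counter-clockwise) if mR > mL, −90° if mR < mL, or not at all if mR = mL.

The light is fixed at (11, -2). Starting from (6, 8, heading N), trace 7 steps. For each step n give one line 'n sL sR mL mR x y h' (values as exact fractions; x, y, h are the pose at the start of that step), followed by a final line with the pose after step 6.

0 60/109 60/89 -5940/9701 60/89 6 8 N
1 24/29 120/233 -4536/6757 120/233 6 9 W
2 30/17 6/5 -126/85 6/5 7 9 S
3 120/197 120/101 -17880/19897 120/101 7 10 E
4 12/25 60/113 -1428/2825 60/113 8 10 N
5 120/157 40/87 -8360/13659 40/87 8 11 W
6 6/5 30/29 -162/145 30/29 9 11 S
final 9 12 E

n=0: pose=(6,8,N); sL=60/109, sR=60/89; mL=-5940/9701, mR=60/89; mL+mR=600/9701 → advance +1; mR−mL=12480/9701 → turn +1·90°
n=1: pose=(6,9,W); sL=24/29, sR=120/233; mL=-4536/6757, mR=120/233; mL+mR=-1056/6757 → advance -1; mR−mL=8016/6757 → turn +1·90°
n=2: pose=(7,9,S); sL=30/17, sR=6/5; mL=-126/85, mR=6/5; mL+mR=-24/85 → advance -1; mR−mL=228/85 → turn +1·90°
n=3: pose=(7,10,E); sL=120/197, sR=120/101; mL=-17880/19897, mR=120/101; mL+mR=5760/19897 → advance +1; mR−mL=41520/19897 → turn +1·90°
n=4: pose=(8,10,N); sL=12/25, sR=60/113; mL=-1428/2825, mR=60/113; mL+mR=72/2825 → advance +1; mR−mL=2928/2825 → turn +1·90°
n=5: pose=(8,11,W); sL=120/157, sR=40/87; mL=-8360/13659, mR=40/87; mL+mR=-2080/13659 → advance -1; mR−mL=4880/4553 → turn +1·90°
n=6: pose=(9,11,S); sL=6/5, sR=30/29; mL=-162/145, mR=30/29; mL+mR=-12/145 → advance -1; mR−mL=312/145 → turn +1·90°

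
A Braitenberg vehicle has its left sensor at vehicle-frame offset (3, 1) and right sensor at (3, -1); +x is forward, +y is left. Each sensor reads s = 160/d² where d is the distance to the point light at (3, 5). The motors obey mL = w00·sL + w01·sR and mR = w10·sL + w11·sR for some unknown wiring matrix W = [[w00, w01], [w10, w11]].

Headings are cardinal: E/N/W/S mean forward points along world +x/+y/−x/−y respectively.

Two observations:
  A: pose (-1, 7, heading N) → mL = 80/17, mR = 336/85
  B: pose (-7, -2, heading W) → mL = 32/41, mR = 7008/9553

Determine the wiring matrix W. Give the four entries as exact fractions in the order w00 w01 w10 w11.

obs A: pose=(-1,7,N) → sL=16/5, sR=80/17, mL=80/17, mR=336/85
obs B: pose=(-7,-2,W) → sL=160/233, sR=32/41, mL=32/41, mR=7008/9553
sensor matrix S = [[16/5, 80/17], [160/233, 32/41]]; det S = -595968/812005
solve [mL_A; mL_B] = S·[w00; w01] and [mR_A; mR_B] = S·[w10; w11]:
  w00 = 0, w01 = 1, w10 = 1/2, w11 = 1/2

0 1 1/2 1/2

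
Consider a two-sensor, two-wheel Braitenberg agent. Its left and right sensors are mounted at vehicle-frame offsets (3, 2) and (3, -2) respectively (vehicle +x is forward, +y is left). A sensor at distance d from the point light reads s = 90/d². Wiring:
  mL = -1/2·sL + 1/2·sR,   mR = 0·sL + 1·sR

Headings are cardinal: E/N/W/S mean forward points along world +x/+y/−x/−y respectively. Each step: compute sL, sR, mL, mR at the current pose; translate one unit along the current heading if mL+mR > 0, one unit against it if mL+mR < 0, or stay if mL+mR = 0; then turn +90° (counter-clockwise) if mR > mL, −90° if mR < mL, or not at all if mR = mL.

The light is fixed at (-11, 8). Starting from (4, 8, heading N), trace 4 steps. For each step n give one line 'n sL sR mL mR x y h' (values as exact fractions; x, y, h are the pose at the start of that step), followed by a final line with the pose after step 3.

0 45/89 45/149 -1350/13261 45/149 4 8 N
1 18/29 10/17 -8/493 10/17 4 9 W
2 9/26 45/74 63/481 45/74 3 9 S
3 90/293 90/293 0 90/293 3 8 E
final 4 8 N

n=0: pose=(4,8,N); sL=45/89, sR=45/149; mL=-1350/13261, mR=45/149; mL+mR=2655/13261 → advance +1; mR−mL=5355/13261 → turn +1·90°
n=1: pose=(4,9,W); sL=18/29, sR=10/17; mL=-8/493, mR=10/17; mL+mR=282/493 → advance +1; mR−mL=298/493 → turn +1·90°
n=2: pose=(3,9,S); sL=9/26, sR=45/74; mL=63/481, mR=45/74; mL+mR=711/962 → advance +1; mR−mL=459/962 → turn +1·90°
n=3: pose=(3,8,E); sL=90/293, sR=90/293; mL=0, mR=90/293; mL+mR=90/293 → advance +1; mR−mL=90/293 → turn +1·90°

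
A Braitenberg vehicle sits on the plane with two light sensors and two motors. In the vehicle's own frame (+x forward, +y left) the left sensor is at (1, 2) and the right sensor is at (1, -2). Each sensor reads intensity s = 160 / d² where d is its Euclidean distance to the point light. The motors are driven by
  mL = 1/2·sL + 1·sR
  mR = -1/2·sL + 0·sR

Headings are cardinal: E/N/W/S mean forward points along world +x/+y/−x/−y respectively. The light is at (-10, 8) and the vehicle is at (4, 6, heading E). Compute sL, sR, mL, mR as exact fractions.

32/45 160/241 11056/10845 -16/45

left sensor world pos  = (5, 8); dL² = 225
right sensor world pos = (5, 4); dR² = 241
sL = 160/225 = 32/45
sR = 160/241 = 160/241
mL = 1/2·sL + 1·sR = 11056/10845
mR = -1/2·sL + 0·sR = -16/45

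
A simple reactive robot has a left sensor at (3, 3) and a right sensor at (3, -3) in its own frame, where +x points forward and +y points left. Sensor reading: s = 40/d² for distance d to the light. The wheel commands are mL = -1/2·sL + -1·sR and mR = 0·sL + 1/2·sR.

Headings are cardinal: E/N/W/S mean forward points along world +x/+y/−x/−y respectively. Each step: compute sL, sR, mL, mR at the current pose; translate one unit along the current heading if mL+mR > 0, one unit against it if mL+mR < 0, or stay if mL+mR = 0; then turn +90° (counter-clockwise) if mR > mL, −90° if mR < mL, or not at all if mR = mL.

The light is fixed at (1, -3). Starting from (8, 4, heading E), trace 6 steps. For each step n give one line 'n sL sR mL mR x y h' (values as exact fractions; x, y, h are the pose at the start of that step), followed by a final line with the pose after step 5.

n=0: pose=(8,4,E); sL=1/5, sR=10/29; mL=-129/290, mR=5/29; mL+mR=-79/290 → advance -1; mR−mL=179/290 → turn +1·90°
n=1: pose=(7,4,N); sL=40/109, sR=40/181; mL=-7980/19729, mR=20/181; mL+mR=-5800/19729 → advance -1; mR−mL=10160/19729 → turn +1·90°
n=2: pose=(7,3,W); sL=20/9, sR=4/9; mL=-14/9, mR=2/9; mL+mR=-4/3 → advance -1; mR−mL=16/9 → turn +1·90°
n=3: pose=(8,3,S); sL=40/109, sR=8/5; mL=-972/545, mR=4/5; mL+mR=-536/545 → advance -1; mR−mL=1408/545 → turn +1·90°
n=4: pose=(8,4,E); sL=1/5, sR=10/29; mL=-129/290, mR=5/29; mL+mR=-79/290 → advance -1; mR−mL=179/290 → turn +1·90°
n=5: pose=(7,4,N); sL=40/109, sR=40/181; mL=-7980/19729, mR=20/181; mL+mR=-5800/19729 → advance -1; mR−mL=10160/19729 → turn +1·90°

0 1/5 10/29 -129/290 5/29 8 4 E
1 40/109 40/181 -7980/19729 20/181 7 4 N
2 20/9 4/9 -14/9 2/9 7 3 W
3 40/109 8/5 -972/545 4/5 8 3 S
4 1/5 10/29 -129/290 5/29 8 4 E
5 40/109 40/181 -7980/19729 20/181 7 4 N
final 7 3 W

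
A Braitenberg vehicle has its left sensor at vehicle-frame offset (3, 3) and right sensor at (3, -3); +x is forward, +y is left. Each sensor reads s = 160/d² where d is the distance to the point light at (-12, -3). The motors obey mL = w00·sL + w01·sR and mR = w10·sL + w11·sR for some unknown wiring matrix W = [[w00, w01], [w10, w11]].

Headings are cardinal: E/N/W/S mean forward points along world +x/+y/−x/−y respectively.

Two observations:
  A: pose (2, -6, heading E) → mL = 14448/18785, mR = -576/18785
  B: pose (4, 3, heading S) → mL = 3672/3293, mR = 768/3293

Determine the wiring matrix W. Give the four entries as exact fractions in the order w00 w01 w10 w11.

1/2 1 -1/2 1/2

obs A: pose=(2,-6,E) → sL=160/289, sR=32/65, mL=14448/18785, mR=-576/18785
obs B: pose=(4,3,S) → sL=16/37, sR=80/89, mL=3672/3293, mR=768/3293
sensor matrix S = [[160/289, 32/65], [16/37, 80/89]]; det S = 17614848/61859005
solve [mL_A; mL_B] = S·[w00; w01] and [mR_A; mR_B] = S·[w10; w11]:
  w00 = 1/2, w01 = 1, w10 = -1/2, w11 = 1/2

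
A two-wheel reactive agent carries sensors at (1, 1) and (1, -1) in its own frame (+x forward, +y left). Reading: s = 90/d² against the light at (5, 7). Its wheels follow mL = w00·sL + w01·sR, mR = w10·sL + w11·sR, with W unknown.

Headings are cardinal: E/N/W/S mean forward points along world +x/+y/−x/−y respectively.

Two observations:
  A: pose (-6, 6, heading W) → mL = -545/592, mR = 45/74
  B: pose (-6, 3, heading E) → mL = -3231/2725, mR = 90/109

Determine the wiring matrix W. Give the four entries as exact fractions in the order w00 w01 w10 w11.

obs A: pose=(-6,6,W) → sL=45/74, sR=5/8, mL=-545/592, mR=45/74
obs B: pose=(-6,3,E) → sL=90/109, sR=18/25, mL=-3231/2725, mR=90/109
sensor matrix S = [[45/74, 5/8], [90/109, 18/25]]; det S = -6309/80660
solve [mL_A; mL_B] = S·[w00; w01] and [mR_A; mR_B] = S·[w10; w11]:
  w00 = -1, w01 = -1/2, w10 = 1, w11 = 0

-1 -1/2 1 0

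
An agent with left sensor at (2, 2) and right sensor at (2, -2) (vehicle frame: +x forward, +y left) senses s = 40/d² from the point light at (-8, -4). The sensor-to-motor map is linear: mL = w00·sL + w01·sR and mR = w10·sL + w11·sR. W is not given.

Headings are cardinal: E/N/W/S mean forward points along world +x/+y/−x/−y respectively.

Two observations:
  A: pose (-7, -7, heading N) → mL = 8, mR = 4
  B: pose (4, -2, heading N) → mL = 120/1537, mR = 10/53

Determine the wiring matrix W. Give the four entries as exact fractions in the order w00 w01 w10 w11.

obs A: pose=(-7,-7,N) → sL=20, sR=4, mL=8, mR=4
obs B: pose=(4,-2,N) → sL=10/29, sR=10/53, mL=120/1537, mR=10/53
sensor matrix S = [[20, 4], [10/29, 10/53]]; det S = 3680/1537
solve [mL_A; mL_B] = S·[w00; w01] and [mR_A; mR_B] = S·[w10; w11]:
  w00 = 1/2, w01 = -1/2, w10 = 0, w11 = 1

1/2 -1/2 0 1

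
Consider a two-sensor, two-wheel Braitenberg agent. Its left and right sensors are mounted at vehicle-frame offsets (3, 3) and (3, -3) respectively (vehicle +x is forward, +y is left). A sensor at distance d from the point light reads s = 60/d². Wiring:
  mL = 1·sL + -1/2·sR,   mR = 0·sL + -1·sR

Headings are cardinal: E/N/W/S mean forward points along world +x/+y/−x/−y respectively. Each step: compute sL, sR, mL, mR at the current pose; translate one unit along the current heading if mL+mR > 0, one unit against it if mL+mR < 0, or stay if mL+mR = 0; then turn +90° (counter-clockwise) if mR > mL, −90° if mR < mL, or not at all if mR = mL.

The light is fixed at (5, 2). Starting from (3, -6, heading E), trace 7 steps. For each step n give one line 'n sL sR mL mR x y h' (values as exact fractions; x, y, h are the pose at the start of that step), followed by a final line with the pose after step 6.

0 30/13 30/61 1635/793 -30/61 3 -6 E
1 12/25 60/137 894/3425 -60/137 4 -6 S
2 15/29 15/8 -195/464 -15/8 4 -5 W
3 12/5 12/5 6/5 -12/5 5 -5 N
4 30/17 6/13 339/221 -6/13 5 -6 E
5 60/137 12/25 678/3425 -12/25 6 -6 S
6 15/26 3 -12/13 -3 6 -5 W
final 7 -5 N

n=0: pose=(3,-6,E); sL=30/13, sR=30/61; mL=1635/793, mR=-30/61; mL+mR=1245/793 → advance +1; mR−mL=-2025/793 → turn -1·90°
n=1: pose=(4,-6,S); sL=12/25, sR=60/137; mL=894/3425, mR=-60/137; mL+mR=-606/3425 → advance -1; mR−mL=-2394/3425 → turn -1·90°
n=2: pose=(4,-5,W); sL=15/29, sR=15/8; mL=-195/464, mR=-15/8; mL+mR=-1065/464 → advance -1; mR−mL=-675/464 → turn -1·90°
n=3: pose=(5,-5,N); sL=12/5, sR=12/5; mL=6/5, mR=-12/5; mL+mR=-6/5 → advance -1; mR−mL=-18/5 → turn -1·90°
n=4: pose=(5,-6,E); sL=30/17, sR=6/13; mL=339/221, mR=-6/13; mL+mR=237/221 → advance +1; mR−mL=-441/221 → turn -1·90°
n=5: pose=(6,-6,S); sL=60/137, sR=12/25; mL=678/3425, mR=-12/25; mL+mR=-966/3425 → advance -1; mR−mL=-2322/3425 → turn -1·90°
n=6: pose=(6,-5,W); sL=15/26, sR=3; mL=-12/13, mR=-3; mL+mR=-51/13 → advance -1; mR−mL=-27/13 → turn -1·90°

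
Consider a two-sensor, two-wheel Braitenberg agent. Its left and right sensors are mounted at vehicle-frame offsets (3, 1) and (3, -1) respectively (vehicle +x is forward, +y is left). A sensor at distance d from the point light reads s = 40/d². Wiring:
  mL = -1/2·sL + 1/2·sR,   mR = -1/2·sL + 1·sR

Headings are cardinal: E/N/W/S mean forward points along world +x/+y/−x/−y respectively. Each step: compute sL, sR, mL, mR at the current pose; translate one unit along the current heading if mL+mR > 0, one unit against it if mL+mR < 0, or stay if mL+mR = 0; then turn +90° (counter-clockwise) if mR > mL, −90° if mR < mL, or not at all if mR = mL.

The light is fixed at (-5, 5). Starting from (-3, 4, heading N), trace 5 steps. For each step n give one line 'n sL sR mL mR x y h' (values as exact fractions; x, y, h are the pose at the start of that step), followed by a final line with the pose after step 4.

n=0: pose=(-3,4,N); sL=8, sR=40/13; mL=-32/13, mR=-12/13; mL+mR=-44/13 → advance -1; mR−mL=20/13 → turn +1·90°
n=1: pose=(-3,3,W); sL=4, sR=20; mL=8, mR=18; mL+mR=26 → advance +1; mR−mL=10 → turn +1·90°
n=2: pose=(-4,3,S); sL=40/29, sR=8/5; mL=16/145, mR=132/145; mL+mR=148/145 → advance +1; mR−mL=4/5 → turn +1·90°
n=3: pose=(-4,2,E); sL=2, sR=5/4; mL=-3/8, mR=1/4; mL+mR=-1/8 → advance -1; mR−mL=5/8 → turn +1·90°
n=4: pose=(-5,2,N); sL=40, sR=40; mL=0, mR=20; mL+mR=20 → advance +1; mR−mL=20 → turn +1·90°

0 8 40/13 -32/13 -12/13 -3 4 N
1 4 20 8 18 -3 3 W
2 40/29 8/5 16/145 132/145 -4 3 S
3 2 5/4 -3/8 1/4 -4 2 E
4 40 40 0 20 -5 2 N
final -5 3 W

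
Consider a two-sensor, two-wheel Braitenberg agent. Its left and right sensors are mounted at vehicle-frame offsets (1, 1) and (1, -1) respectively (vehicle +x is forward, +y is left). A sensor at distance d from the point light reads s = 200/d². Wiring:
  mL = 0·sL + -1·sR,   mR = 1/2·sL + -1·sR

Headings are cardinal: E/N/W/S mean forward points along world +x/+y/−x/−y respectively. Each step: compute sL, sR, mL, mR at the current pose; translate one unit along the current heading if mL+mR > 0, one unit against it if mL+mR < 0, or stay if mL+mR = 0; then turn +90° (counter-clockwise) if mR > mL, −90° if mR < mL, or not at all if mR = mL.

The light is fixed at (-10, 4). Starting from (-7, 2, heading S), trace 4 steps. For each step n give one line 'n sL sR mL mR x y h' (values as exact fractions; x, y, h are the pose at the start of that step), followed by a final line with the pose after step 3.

0 8 200/13 -200/13 -148/13 -7 2 S
1 25/2 10 -10 -15/4 -7 3 E
2 200 200/9 -200/9 700/9 -8 3 N
3 100 100 -100 -50 -8 4 W
final -7 4 S

n=0: pose=(-7,2,S); sL=8, sR=200/13; mL=-200/13, mR=-148/13; mL+mR=-348/13 → advance -1; mR−mL=4 → turn +1·90°
n=1: pose=(-7,3,E); sL=25/2, sR=10; mL=-10, mR=-15/4; mL+mR=-55/4 → advance -1; mR−mL=25/4 → turn +1·90°
n=2: pose=(-8,3,N); sL=200, sR=200/9; mL=-200/9, mR=700/9; mL+mR=500/9 → advance +1; mR−mL=100 → turn +1·90°
n=3: pose=(-8,4,W); sL=100, sR=100; mL=-100, mR=-50; mL+mR=-150 → advance -1; mR−mL=50 → turn +1·90°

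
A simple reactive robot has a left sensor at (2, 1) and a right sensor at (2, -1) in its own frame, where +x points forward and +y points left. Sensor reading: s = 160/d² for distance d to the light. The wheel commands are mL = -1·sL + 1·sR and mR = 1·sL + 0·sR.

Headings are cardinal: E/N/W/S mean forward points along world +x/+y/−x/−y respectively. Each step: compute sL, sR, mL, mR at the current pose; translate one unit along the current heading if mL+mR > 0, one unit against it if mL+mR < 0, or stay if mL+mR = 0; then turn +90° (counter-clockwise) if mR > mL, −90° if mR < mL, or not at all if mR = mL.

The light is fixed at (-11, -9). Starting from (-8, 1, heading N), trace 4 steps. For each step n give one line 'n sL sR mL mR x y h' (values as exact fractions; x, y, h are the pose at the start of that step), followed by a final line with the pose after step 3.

n=0: pose=(-8,1,N); sL=40/37, sR=1; mL=-3/37, mR=40/37; mL+mR=1 → advance +1; mR−mL=43/37 → turn +1·90°
n=1: pose=(-8,2,W); sL=160/101, sR=32/29; mL=-1408/2929, mR=160/101; mL+mR=32/29 → advance +1; mR−mL=6048/2929 → turn +1·90°
n=2: pose=(-9,2,S); sL=16/9, sR=80/41; mL=64/369, mR=16/9; mL+mR=80/41 → advance +1; mR−mL=592/369 → turn +1·90°
n=3: pose=(-9,1,E); sL=160/137, sR=160/97; mL=6400/13289, mR=160/137; mL+mR=160/97 → advance +1; mR−mL=9120/13289 → turn +1·90°

0 40/37 1 -3/37 40/37 -8 1 N
1 160/101 32/29 -1408/2929 160/101 -8 2 W
2 16/9 80/41 64/369 16/9 -9 2 S
3 160/137 160/97 6400/13289 160/137 -9 1 E
final -8 1 N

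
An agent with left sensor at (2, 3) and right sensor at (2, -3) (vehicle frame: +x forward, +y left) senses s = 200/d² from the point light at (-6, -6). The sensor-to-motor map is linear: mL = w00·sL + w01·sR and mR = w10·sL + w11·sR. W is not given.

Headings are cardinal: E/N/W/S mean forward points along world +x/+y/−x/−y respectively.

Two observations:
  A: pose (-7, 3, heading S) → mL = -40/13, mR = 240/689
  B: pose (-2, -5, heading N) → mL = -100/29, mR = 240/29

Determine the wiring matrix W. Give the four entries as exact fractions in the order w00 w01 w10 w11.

0 -1 1/2 -1/2

obs A: pose=(-7,3,S) → sL=200/53, sR=40/13, mL=-40/13, mR=240/689
obs B: pose=(-2,-5,N) → sL=20, sR=100/29, mL=-100/29, mR=240/29
sensor matrix S = [[200/53, 40/13], [20, 100/29]]; det S = -969600/19981
solve [mL_A; mL_B] = S·[w00; w01] and [mR_A; mR_B] = S·[w10; w11]:
  w00 = 0, w01 = -1, w10 = 1/2, w11 = -1/2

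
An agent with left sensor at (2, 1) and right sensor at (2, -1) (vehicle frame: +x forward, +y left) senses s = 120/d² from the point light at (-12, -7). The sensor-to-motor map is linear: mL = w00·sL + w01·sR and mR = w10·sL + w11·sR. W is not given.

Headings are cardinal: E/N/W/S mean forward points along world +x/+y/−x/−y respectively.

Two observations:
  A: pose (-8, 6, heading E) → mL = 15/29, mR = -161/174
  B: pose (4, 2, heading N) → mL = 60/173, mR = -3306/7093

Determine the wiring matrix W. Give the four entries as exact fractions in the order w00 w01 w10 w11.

obs A: pose=(-8,6,E) → sL=15/29, sR=2/3, mL=15/29, mR=-161/174
obs B: pose=(4,2,N) → sL=60/173, sR=12/41, mL=60/173, mR=-3306/7093
sensor matrix S = [[15/29, 2/3], [60/173, 12/41]]; det S = -16420/205697
solve [mL_A; mL_B] = S·[w00; w01] and [mR_A; mR_B] = S·[w10; w11]:
  w00 = 1, w01 = 0, w10 = -1/2, w11 = -1

1 0 -1/2 -1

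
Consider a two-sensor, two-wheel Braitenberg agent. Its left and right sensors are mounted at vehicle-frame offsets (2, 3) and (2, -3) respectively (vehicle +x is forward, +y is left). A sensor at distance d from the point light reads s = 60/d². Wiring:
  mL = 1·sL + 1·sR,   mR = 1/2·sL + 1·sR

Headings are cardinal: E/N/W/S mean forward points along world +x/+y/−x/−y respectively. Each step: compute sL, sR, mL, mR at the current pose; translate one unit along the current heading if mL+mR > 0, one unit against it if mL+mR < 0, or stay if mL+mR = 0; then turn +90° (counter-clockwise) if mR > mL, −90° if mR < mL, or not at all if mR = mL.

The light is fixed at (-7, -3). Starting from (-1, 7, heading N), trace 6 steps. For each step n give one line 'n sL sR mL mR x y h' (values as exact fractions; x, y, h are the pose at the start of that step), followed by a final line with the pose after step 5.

n=0: pose=(-1,7,N); sL=20/51, sR=4/15; mL=56/85, mR=118/255; mL+mR=286/255 → advance +1; mR−mL=-10/51 → turn -1·90°
n=1: pose=(-1,8,E); sL=3/13, sR=15/32; mL=291/416, mR=243/416; mL+mR=267/208 → advance +1; mR−mL=-3/26 → turn -1·90°
n=2: pose=(0,8,S); sL=60/181, sR=60/97; mL=16680/17557, mR=13770/17557; mL+mR=30450/17557 → advance +1; mR−mL=-30/181 → turn -1·90°
n=3: pose=(0,7,W); sL=30/37, sR=30/97; mL=4020/3589, mR=2565/3589; mL+mR=6585/3589 → advance +1; mR−mL=-15/37 → turn -1·90°
n=4: pose=(-1,7,N); sL=20/51, sR=4/15; mL=56/85, mR=118/255; mL+mR=286/255 → advance +1; mR−mL=-10/51 → turn -1·90°
n=5: pose=(-1,8,E); sL=3/13, sR=15/32; mL=291/416, mR=243/416; mL+mR=267/208 → advance +1; mR−mL=-3/26 → turn -1·90°

0 20/51 4/15 56/85 118/255 -1 7 N
1 3/13 15/32 291/416 243/416 -1 8 E
2 60/181 60/97 16680/17557 13770/17557 0 8 S
3 30/37 30/97 4020/3589 2565/3589 0 7 W
4 20/51 4/15 56/85 118/255 -1 7 N
5 3/13 15/32 291/416 243/416 -1 8 E
final 0 8 S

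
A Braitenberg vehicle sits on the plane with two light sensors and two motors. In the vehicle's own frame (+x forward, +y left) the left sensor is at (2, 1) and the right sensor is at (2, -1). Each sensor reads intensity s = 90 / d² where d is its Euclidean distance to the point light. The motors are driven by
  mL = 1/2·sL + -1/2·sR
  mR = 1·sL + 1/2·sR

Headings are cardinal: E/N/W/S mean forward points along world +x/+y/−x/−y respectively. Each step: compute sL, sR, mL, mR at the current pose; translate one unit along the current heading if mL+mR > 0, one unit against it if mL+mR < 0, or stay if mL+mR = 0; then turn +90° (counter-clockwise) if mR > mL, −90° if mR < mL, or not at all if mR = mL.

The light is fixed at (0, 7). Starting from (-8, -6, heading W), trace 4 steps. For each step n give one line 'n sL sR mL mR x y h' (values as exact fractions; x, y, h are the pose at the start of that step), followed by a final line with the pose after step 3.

0 45/148 45/122 -585/18056 2205/4514 -8 -6 W
1 90/289 18/65 324/18785 8451/18785 -9 -6 S
2 45/109 45/137 630/14933 17235/29866 -9 -7 E
3 2/5 90/193 -32/965 611/965 -8 -7 N
final -8 -6 W

n=0: pose=(-8,-6,W); sL=45/148, sR=45/122; mL=-585/18056, mR=2205/4514; mL+mR=135/296 → advance +1; mR−mL=9405/18056 → turn +1·90°
n=1: pose=(-9,-6,S); sL=90/289, sR=18/65; mL=324/18785, mR=8451/18785; mL+mR=135/289 → advance +1; mR−mL=8127/18785 → turn +1·90°
n=2: pose=(-9,-7,E); sL=45/109, sR=45/137; mL=630/14933, mR=17235/29866; mL+mR=135/218 → advance +1; mR−mL=15975/29866 → turn +1·90°
n=3: pose=(-8,-7,N); sL=2/5, sR=90/193; mL=-32/965, mR=611/965; mL+mR=3/5 → advance +1; mR−mL=643/965 → turn +1·90°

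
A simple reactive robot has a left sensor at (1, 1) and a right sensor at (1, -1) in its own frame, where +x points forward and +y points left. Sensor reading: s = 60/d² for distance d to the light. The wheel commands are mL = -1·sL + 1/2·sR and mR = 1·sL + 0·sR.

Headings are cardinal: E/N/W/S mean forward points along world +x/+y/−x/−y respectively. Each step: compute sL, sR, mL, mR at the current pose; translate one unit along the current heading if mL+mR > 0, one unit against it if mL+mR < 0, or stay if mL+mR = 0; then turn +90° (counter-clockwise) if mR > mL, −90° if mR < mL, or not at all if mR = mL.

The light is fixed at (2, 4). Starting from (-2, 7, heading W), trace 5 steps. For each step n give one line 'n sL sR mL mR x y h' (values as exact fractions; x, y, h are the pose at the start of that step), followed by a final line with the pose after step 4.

0 60/29 60/41 -1590/1189 60/29 -2 7 W
1 3 3/2 -9/4 3 -3 7 S
2 12/5 60/17 -54/85 12/5 -3 6 E
3 30/17 10/3 -5/51 30/17 -2 6 N
4 60/29 60/41 -1590/1189 60/29 -2 7 W
final -3 7 S

n=0: pose=(-2,7,W); sL=60/29, sR=60/41; mL=-1590/1189, mR=60/29; mL+mR=30/41 → advance +1; mR−mL=4050/1189 → turn +1·90°
n=1: pose=(-3,7,S); sL=3, sR=3/2; mL=-9/4, mR=3; mL+mR=3/4 → advance +1; mR−mL=21/4 → turn +1·90°
n=2: pose=(-3,6,E); sL=12/5, sR=60/17; mL=-54/85, mR=12/5; mL+mR=30/17 → advance +1; mR−mL=258/85 → turn +1·90°
n=3: pose=(-2,6,N); sL=30/17, sR=10/3; mL=-5/51, mR=30/17; mL+mR=5/3 → advance +1; mR−mL=95/51 → turn +1·90°
n=4: pose=(-2,7,W); sL=60/29, sR=60/41; mL=-1590/1189, mR=60/29; mL+mR=30/41 → advance +1; mR−mL=4050/1189 → turn +1·90°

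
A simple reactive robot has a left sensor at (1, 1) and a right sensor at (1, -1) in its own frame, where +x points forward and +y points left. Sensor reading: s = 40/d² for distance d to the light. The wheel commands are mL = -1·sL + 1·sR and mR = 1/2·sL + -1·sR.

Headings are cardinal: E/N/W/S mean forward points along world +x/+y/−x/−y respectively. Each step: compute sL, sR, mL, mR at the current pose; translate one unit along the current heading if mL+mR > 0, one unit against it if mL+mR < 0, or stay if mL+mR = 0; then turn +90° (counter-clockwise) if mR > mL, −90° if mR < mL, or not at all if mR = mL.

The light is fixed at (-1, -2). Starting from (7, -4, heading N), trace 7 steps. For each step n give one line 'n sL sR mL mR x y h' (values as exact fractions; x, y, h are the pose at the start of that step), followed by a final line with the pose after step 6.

0 4/5 20/41 -64/205 -18/205 7 -4 N
1 8/13 40/53 96/689 -308/689 7 -5 W
2 10/17 5/13 -45/221 -20/221 8 -5 N
3 40/89 40/73 640/6497 -2100/6497 8 -6 W
4 4/9 4/13 -16/117 -10/117 9 -6 N
5 40/117 40/97 800/11349 -2740/11349 9 -7 W
6 10/29 1/4 -11/116 -9/116 10 -7 N
final 10 -8 W

n=0: pose=(7,-4,N); sL=4/5, sR=20/41; mL=-64/205, mR=-18/205; mL+mR=-2/5 → advance -1; mR−mL=46/205 → turn +1·90°
n=1: pose=(7,-5,W); sL=8/13, sR=40/53; mL=96/689, mR=-308/689; mL+mR=-4/13 → advance -1; mR−mL=-404/689 → turn -1·90°
n=2: pose=(8,-5,N); sL=10/17, sR=5/13; mL=-45/221, mR=-20/221; mL+mR=-5/17 → advance -1; mR−mL=25/221 → turn +1·90°
n=3: pose=(8,-6,W); sL=40/89, sR=40/73; mL=640/6497, mR=-2100/6497; mL+mR=-20/89 → advance -1; mR−mL=-2740/6497 → turn -1·90°
n=4: pose=(9,-6,N); sL=4/9, sR=4/13; mL=-16/117, mR=-10/117; mL+mR=-2/9 → advance -1; mR−mL=2/39 → turn +1·90°
n=5: pose=(9,-7,W); sL=40/117, sR=40/97; mL=800/11349, mR=-2740/11349; mL+mR=-20/117 → advance -1; mR−mL=-1180/3783 → turn -1·90°
n=6: pose=(10,-7,N); sL=10/29, sR=1/4; mL=-11/116, mR=-9/116; mL+mR=-5/29 → advance -1; mR−mL=1/58 → turn +1·90°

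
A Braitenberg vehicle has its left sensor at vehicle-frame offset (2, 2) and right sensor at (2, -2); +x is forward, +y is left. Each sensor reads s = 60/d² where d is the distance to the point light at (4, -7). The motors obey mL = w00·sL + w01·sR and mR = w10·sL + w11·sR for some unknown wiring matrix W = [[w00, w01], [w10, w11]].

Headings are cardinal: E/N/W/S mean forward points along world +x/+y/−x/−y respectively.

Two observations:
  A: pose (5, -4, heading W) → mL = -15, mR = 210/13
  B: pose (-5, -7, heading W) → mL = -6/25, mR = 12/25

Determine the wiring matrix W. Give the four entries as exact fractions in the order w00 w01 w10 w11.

obs A: pose=(5,-4,W) → sL=30, sR=30/13, mL=-15, mR=210/13
obs B: pose=(-5,-7,W) → sL=12/25, sR=12/25, mL=-6/25, mR=12/25
sensor matrix S = [[30, 30/13], [12/25, 12/25]]; det S = 864/65
solve [mL_A; mL_B] = S·[w00; w01] and [mR_A; mR_B] = S·[w10; w11]:
  w00 = -1/2, w01 = 0, w10 = 1/2, w11 = 1/2

-1/2 0 1/2 1/2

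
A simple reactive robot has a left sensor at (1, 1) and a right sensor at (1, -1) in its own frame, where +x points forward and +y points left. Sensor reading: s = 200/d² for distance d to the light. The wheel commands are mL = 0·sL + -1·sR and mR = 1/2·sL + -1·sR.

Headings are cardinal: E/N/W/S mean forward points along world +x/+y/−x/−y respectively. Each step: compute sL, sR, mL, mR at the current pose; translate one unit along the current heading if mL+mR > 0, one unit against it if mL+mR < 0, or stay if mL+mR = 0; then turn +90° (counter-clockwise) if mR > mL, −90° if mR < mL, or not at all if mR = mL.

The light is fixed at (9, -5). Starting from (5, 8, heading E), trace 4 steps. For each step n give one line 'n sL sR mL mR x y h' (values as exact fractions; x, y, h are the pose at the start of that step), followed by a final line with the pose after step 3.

n=0: pose=(5,8,E); sL=40/41, sR=200/153; mL=-200/153, mR=-5140/6273; mL+mR=-13340/6273 → advance -1; mR−mL=20/41 → turn +1·90°
n=1: pose=(4,8,N); sL=25/29, sR=50/53; mL=-50/53, mR=-1575/3074; mL+mR=-4475/3074 → advance -1; mR−mL=25/58 → turn +1·90°
n=2: pose=(4,7,W); sL=200/157, sR=40/41; mL=-40/41, mR=-2180/6437; mL+mR=-8460/6437 → advance -1; mR−mL=100/157 → turn +1·90°
n=3: pose=(5,7,S); sL=20/13, sR=100/73; mL=-100/73, mR=-570/949; mL+mR=-1870/949 → advance -1; mR−mL=10/13 → turn +1·90°

0 40/41 200/153 -200/153 -5140/6273 5 8 E
1 25/29 50/53 -50/53 -1575/3074 4 8 N
2 200/157 40/41 -40/41 -2180/6437 4 7 W
3 20/13 100/73 -100/73 -570/949 5 7 S
final 5 8 E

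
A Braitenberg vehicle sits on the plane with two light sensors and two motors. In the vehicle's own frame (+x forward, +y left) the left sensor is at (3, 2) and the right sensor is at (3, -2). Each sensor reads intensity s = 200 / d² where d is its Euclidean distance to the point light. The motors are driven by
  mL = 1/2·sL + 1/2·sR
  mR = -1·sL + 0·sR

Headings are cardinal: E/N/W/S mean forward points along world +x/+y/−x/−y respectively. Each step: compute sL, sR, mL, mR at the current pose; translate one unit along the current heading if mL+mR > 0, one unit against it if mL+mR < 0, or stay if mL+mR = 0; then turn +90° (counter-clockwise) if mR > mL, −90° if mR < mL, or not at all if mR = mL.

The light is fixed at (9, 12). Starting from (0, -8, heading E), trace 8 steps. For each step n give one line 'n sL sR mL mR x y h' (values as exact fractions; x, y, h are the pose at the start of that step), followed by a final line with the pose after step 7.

0 5/9 5/13 55/117 -5/9 0 -8 E
1 200/593 200/673 126600/399089 -200/593 -1 -8 S
2 20/61 100/229 5340/13969 -20/61 -1 -7 W
3 8/17 200/337 3048/5729 -8/17 -2 -7 N
4 5/8 25/58 245/464 -5/8 -2 -6 E
5 200/541 200/637 117800/344617 -200/541 -3 -6 S
6 100/293 4/9 1036/2637 -100/293 -3 -5 W
7 200/421 200/317 73800/133457 -200/421 -4 -5 N
final -4 -4 E

n=0: pose=(0,-8,E); sL=5/9, sR=5/13; mL=55/117, mR=-5/9; mL+mR=-10/117 → advance -1; mR−mL=-40/39 → turn -1·90°
n=1: pose=(-1,-8,S); sL=200/593, sR=200/673; mL=126600/399089, mR=-200/593; mL+mR=-8000/399089 → advance -1; mR−mL=-261200/399089 → turn -1·90°
n=2: pose=(-1,-7,W); sL=20/61, sR=100/229; mL=5340/13969, mR=-20/61; mL+mR=760/13969 → advance +1; mR−mL=-9920/13969 → turn -1·90°
n=3: pose=(-2,-7,N); sL=8/17, sR=200/337; mL=3048/5729, mR=-8/17; mL+mR=352/5729 → advance +1; mR−mL=-5744/5729 → turn -1·90°
n=4: pose=(-2,-6,E); sL=5/8, sR=25/58; mL=245/464, mR=-5/8; mL+mR=-45/464 → advance -1; mR−mL=-535/464 → turn -1·90°
n=5: pose=(-3,-6,S); sL=200/541, sR=200/637; mL=117800/344617, mR=-200/541; mL+mR=-9600/344617 → advance -1; mR−mL=-245200/344617 → turn -1·90°
n=6: pose=(-3,-5,W); sL=100/293, sR=4/9; mL=1036/2637, mR=-100/293; mL+mR=136/2637 → advance +1; mR−mL=-1936/2637 → turn -1·90°
n=7: pose=(-4,-5,N); sL=200/421, sR=200/317; mL=73800/133457, mR=-200/421; mL+mR=10400/133457 → advance +1; mR−mL=-137200/133457 → turn -1·90°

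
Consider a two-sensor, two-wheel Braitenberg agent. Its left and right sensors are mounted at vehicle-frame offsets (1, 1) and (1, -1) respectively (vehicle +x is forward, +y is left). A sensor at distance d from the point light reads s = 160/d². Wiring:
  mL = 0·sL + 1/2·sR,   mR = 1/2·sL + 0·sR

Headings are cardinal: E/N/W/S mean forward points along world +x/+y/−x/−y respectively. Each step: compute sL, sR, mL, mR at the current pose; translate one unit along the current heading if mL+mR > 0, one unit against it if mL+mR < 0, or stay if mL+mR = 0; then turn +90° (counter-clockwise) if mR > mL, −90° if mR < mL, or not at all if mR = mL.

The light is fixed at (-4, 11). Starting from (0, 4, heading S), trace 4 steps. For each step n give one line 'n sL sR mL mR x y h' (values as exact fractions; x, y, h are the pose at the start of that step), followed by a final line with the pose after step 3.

n=0: pose=(0,4,S); sL=160/89, sR=160/73; mL=80/73, mR=80/89; mL+mR=12960/6497 → advance +1; mR−mL=-1280/6497 → turn -1·90°
n=1: pose=(0,3,W); sL=16/9, sR=80/29; mL=40/29, mR=8/9; mL+mR=592/261 → advance +1; mR−mL=-128/261 → turn -1·90°
n=2: pose=(-1,3,N); sL=160/53, sR=32/13; mL=16/13, mR=80/53; mL+mR=1888/689 → advance +1; mR−mL=192/689 → turn +1·90°
n=3: pose=(-1,4,W); sL=40/17, sR=4; mL=2, mR=20/17; mL+mR=54/17 → advance +1; mR−mL=-14/17 → turn -1·90°

0 160/89 160/73 80/73 80/89 0 4 S
1 16/9 80/29 40/29 8/9 0 3 W
2 160/53 32/13 16/13 80/53 -1 3 N
3 40/17 4 2 20/17 -1 4 W
final -2 4 N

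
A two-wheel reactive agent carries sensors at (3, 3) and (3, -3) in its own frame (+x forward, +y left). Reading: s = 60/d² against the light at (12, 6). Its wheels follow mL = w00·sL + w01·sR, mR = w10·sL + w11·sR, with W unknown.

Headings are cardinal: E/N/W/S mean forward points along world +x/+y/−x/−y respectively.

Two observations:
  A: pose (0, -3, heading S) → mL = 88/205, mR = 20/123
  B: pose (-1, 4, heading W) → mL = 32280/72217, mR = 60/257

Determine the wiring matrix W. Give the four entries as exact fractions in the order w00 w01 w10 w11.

obs A: pose=(0,-3,S) → sL=4/15, sR=20/123, mL=88/205, mR=20/123
obs B: pose=(-1,4,W) → sL=60/281, sR=60/257, mL=32280/72217, mR=60/257
sensor matrix S = [[4/15, 20/123], [60/281, 60/257]]; det S = 81536/2960897
solve [mL_A; mL_B] = S·[w00; w01] and [mR_A; mR_B] = S·[w10; w11]:
  w00 = 1, w01 = 1, w10 = 0, w11 = 1

1 1 0 1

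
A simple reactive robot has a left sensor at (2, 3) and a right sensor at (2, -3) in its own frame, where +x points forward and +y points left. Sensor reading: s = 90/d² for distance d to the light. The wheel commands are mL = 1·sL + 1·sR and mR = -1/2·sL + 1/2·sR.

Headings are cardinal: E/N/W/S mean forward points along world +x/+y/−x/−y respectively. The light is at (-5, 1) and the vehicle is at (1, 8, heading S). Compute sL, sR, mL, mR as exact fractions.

45/53 45/17 3150/901 810/901

left sensor world pos  = (4, 6); dL² = 106
right sensor world pos = (-2, 6); dR² = 34
sL = 90/106 = 45/53
sR = 90/34 = 45/17
mL = 1·sL + 1·sR = 3150/901
mR = -1/2·sL + 1/2·sR = 810/901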